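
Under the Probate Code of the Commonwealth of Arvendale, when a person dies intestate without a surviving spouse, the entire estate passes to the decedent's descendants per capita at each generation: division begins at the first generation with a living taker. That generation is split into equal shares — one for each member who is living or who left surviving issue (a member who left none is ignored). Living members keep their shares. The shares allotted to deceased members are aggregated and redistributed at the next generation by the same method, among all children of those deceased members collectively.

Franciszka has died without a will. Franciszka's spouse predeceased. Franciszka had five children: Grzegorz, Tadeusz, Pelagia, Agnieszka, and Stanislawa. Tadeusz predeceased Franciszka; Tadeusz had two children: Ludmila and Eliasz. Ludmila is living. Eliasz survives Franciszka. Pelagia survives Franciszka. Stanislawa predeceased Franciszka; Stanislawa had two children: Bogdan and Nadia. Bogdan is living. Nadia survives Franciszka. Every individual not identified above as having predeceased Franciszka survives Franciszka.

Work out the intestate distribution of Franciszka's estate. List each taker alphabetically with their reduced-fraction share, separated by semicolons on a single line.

There is no surviving spouse, so the entire estate passes to Franciszka's descendants per capita at each generation.
At generation 1 (Grzegorz, Tadeusz, Pelagia, Agnieszka, Stanislawa) there are 5 shares of (1)/5 = 1/5 each.
Living: Grzegorz, Pelagia, and Agnieszka — each takes 1/5.
Deceased: Tadeusz and Stanislawa. Their combined 2/5 is pooled and carried to generation 2.
At generation 2 (Ludmila, Eliasz, Bogdan, Nadia) there are 4 shares of (2/5)/4 = 1/10 each.
Living: Ludmila, Eliasz, Bogdan, and Nadia — each takes 1/10.

Agnieszka 1/5; Bogdan 1/10; Eliasz 1/10; Grzegorz 1/5; Ludmila 1/10; Nadia 1/10; Pelagia 1/5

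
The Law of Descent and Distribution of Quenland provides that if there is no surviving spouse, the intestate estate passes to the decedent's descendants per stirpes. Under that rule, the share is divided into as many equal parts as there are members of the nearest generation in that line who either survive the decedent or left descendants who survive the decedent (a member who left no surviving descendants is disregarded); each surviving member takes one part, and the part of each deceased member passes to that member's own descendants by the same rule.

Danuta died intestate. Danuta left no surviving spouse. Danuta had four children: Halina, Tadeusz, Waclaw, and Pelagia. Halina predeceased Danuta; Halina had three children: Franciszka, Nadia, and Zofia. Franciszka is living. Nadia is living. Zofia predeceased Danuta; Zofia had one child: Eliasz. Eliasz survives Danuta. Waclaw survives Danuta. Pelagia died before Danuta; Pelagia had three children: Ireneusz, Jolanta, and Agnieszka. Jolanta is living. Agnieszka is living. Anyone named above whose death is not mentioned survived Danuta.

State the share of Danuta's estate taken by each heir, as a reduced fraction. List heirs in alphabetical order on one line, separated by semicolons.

Agnieszka 1/12; Eliasz 1/12; Franciszka 1/12; Ireneusz 1/12; Jolanta 1/12; Nadia 1/12; Tadeusz 1/4; Waclaw 1/4

There is no surviving spouse, so the entire estate passes to Danuta's descendants per stirpes.
The estate is divided into 4 equal shares of 1/4 among Halina, Tadeusz, Waclaw, Pelagia.
Halina predeceased; the 1/4 allotted to Halina's branch passes to Halina's issue by representation.
The 1/4 is divided into 3 equal shares of 1/12 among Franciszka, Nadia, Zofia.
Franciszka is living and takes 1/12.
Nadia is living and takes 1/12.
Zofia predeceased; the 1/12 allotted to Zofia's branch passes to Zofia's issue by representation.
Eliasz is the sole taker at this level and receives the full 1/12.
Tadeusz is living and takes 1/4.
Waclaw is living and takes 1/4.
Pelagia predeceased; the 1/4 allotted to Pelagia's branch passes to Pelagia's issue by representation.
The 1/4 is divided into 3 equal shares of 1/12 among Ireneusz, Jolanta, Agnieszka.
Ireneusz is living and takes 1/12.
Jolanta is living and takes 1/12.
Agnieszka is living and takes 1/12.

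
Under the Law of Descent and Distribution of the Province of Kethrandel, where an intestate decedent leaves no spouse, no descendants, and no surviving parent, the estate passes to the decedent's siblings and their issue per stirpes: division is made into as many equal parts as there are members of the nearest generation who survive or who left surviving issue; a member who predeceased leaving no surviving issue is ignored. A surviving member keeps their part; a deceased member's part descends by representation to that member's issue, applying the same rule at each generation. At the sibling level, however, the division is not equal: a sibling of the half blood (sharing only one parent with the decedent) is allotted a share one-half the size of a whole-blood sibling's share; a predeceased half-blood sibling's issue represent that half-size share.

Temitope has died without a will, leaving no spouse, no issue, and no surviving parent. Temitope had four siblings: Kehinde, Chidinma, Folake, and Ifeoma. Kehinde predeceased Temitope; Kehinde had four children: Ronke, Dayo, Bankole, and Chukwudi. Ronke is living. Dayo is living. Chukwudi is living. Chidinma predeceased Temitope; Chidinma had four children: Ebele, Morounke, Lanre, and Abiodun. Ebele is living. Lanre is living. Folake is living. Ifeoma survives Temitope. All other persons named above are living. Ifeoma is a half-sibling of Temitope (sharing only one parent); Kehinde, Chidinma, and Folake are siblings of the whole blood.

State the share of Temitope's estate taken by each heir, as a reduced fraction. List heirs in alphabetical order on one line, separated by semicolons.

Abiodun 1/14; Bankole 1/14; Chukwudi 1/14; Dayo 1/14; Ebele 1/14; Folake 2/7; Ifeoma 1/7; Lanre 1/14; Morounke 1/14; Ronke 1/14

No spouse, descendants, or parent survives, so the estate passes to Temitope's siblings per stirpes.
Half-blood siblings count for one-half the weight of whole-blood siblings at the initial division.
Dividing 1 in proportion to weights (total weight 7/2): Kehinde (weight 1) → 2/7; Chidinma (weight 1) → 2/7; Folake (weight 1) → 2/7; Ifeoma (weight 1/2) → 1/7.
Kehinde predeceased; the 2/7 allotted to Kehinde's branch passes to Kehinde's issue by representation.
The 2/7 is divided into 4 equal shares of 1/14 among Ronke, Dayo, Bankole, Chukwudi.
Ronke is living and takes 1/14.
Dayo is living and takes 1/14.
Bankole is living and takes 1/14.
Chukwudi is living and takes 1/14.
Chidinma predeceased; the 2/7 allotted to Chidinma's branch passes to Chidinma's issue by representation.
The 2/7 is divided into 4 equal shares of 1/14 among Ebele, Morounke, Lanre, Abiodun.
Ebele is living and takes 1/14.
Morounke is living and takes 1/14.
Lanre is living and takes 1/14.
Abiodun is living and takes 1/14.
Folake is living and takes 2/7.
Ifeoma is living and takes 1/7.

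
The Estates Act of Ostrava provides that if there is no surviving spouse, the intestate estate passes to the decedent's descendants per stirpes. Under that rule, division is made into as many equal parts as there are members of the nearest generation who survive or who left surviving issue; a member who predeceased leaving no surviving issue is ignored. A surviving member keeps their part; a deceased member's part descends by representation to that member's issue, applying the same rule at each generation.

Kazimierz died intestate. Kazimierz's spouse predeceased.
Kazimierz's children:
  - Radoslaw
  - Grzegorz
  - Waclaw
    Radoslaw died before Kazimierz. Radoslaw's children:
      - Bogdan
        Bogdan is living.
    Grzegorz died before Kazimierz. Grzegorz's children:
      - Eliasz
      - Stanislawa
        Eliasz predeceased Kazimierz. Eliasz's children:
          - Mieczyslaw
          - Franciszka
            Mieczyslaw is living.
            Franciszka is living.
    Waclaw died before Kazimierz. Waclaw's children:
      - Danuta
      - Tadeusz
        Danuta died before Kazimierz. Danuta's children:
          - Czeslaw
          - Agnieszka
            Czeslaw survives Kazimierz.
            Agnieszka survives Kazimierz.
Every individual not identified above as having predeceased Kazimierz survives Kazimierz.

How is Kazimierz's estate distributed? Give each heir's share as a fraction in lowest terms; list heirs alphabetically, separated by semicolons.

There is no surviving spouse, so the entire estate passes to Kazimierz's descendants per stirpes.
The estate is divided into 3 equal shares of 1/3 among Radoslaw, Grzegorz, Waclaw.
Radoslaw predeceased; the 1/3 allotted to Radoslaw's branch passes to Radoslaw's issue by representation.
Bogdan is the sole taker at this level and receives the full 1/3.
Grzegorz predeceased; the 1/3 allotted to Grzegorz's branch passes to Grzegorz's issue by representation.
The 1/3 is divided into 2 equal shares of 1/6 among Eliasz, Stanislawa.
Eliasz predeceased; the 1/6 allotted to Eliasz's branch passes to Eliasz's issue by representation.
The 1/6 is divided into 2 equal shares of 1/12 among Mieczyslaw, Franciszka.
Mieczyslaw is living and takes 1/12.
Franciszka is living and takes 1/12.
Stanislawa is living and takes 1/6.
Waclaw predeceased; the 1/3 allotted to Waclaw's branch passes to Waclaw's issue by representation.
The 1/3 is divided into 2 equal shares of 1/6 among Danuta, Tadeusz.
Danuta predeceased; the 1/6 allotted to Danuta's branch passes to Danuta's issue by representation.
The 1/6 is divided into 2 equal shares of 1/12 among Czeslaw, Agnieszka.
Czeslaw is living and takes 1/12.
Agnieszka is living and takes 1/12.
Tadeusz is living and takes 1/6.

Agnieszka 1/12; Bogdan 1/3; Czeslaw 1/12; Franciszka 1/12; Mieczyslaw 1/12; Stanislawa 1/6; Tadeusz 1/6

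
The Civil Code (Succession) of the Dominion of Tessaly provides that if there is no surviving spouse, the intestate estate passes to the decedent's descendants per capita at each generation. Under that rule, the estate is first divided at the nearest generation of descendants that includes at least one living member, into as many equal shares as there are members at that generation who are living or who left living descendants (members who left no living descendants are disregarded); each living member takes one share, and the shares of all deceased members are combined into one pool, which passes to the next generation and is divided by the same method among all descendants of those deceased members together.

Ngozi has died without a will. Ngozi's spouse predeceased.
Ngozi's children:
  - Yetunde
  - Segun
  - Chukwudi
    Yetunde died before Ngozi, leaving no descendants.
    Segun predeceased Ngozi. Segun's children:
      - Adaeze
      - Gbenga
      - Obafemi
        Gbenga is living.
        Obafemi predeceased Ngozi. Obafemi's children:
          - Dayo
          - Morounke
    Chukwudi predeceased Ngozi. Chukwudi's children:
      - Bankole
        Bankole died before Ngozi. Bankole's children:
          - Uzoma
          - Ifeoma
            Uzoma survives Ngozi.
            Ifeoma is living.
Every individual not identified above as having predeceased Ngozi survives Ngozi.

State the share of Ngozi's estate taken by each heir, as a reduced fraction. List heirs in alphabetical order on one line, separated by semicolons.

There is no surviving spouse, so the entire estate passes to Ngozi's descendants per capita at each generation.
No one at generation 1 (Segun, Chukwudi) is living; moving to the next generation.
At generation 2 (Adaeze, Gbenga, Obafemi, Bankole) there are 4 shares of (1)/4 = 1/4 each.
Living: Adaeze and Gbenga — each takes 1/4.
Deceased: Obafemi and Bankole. Their combined 1/2 is pooled and carried to generation 3.
At generation 3 (Dayo, Morounke, Uzoma, Ifeoma) there are 4 shares of (1/2)/4 = 1/8 each.
Living: Dayo, Morounke, Uzoma, and Ifeoma — each takes 1/8.

Adaeze 1/4; Dayo 1/8; Gbenga 1/4; Ifeoma 1/8; Morounke 1/8; Uzoma 1/8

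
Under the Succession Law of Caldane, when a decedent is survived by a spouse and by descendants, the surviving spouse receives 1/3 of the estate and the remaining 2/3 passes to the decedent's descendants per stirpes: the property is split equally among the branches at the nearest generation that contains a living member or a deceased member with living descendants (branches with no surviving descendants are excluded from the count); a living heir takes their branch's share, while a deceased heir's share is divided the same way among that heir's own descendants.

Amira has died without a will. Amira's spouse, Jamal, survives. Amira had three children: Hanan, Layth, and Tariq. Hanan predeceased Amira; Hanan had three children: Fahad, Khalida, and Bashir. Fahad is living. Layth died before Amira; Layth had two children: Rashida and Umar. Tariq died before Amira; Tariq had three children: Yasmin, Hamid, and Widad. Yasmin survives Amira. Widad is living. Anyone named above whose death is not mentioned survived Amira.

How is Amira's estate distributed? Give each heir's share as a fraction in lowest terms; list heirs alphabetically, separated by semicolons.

Bashir 2/27; Fahad 2/27; Hamid 2/27; Jamal 1/3; Khalida 2/27; Rashida 1/9; Umar 1/9; Widad 2/27; Yasmin 2/27

Jamal, as surviving spouse, takes 1/3.
The remaining 2/3 passes to Amira's descendants per stirpes.
The 2/3 is divided into 3 equal shares of 2/9 among Hanan, Layth, Tariq.
Hanan predeceased; the 2/9 allotted to Hanan's branch passes to Hanan's issue by representation.
The 2/9 is divided into 3 equal shares of 2/27 among Fahad, Khalida, Bashir.
Fahad is living and takes 2/27.
Khalida is living and takes 2/27.
Bashir is living and takes 2/27.
Layth predeceased; the 2/9 allotted to Layth's branch passes to Layth's issue by representation.
The 2/9 is divided into 2 equal shares of 1/9 among Rashida, Umar.
Rashida is living and takes 1/9.
Umar is living and takes 1/9.
Tariq predeceased; the 2/9 allotted to Tariq's branch passes to Tariq's issue by representation.
The 2/9 is divided into 3 equal shares of 2/27 among Yasmin, Hamid, Widad.
Yasmin is living and takes 2/27.
Hamid is living and takes 2/27.
Widad is living and takes 2/27.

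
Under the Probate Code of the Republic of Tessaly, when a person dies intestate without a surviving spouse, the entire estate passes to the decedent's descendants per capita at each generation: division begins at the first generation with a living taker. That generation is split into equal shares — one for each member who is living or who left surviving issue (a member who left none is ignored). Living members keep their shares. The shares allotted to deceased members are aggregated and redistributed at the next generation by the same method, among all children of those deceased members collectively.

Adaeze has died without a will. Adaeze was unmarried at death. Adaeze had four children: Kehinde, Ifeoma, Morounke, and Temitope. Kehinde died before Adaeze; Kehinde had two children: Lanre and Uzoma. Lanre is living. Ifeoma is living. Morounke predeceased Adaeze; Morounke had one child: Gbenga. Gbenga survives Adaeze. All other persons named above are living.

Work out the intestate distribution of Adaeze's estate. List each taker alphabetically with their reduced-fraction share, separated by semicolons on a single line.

Gbenga 1/6; Ifeoma 1/4; Lanre 1/6; Temitope 1/4; Uzoma 1/6

There is no surviving spouse, so the entire estate passes to Adaeze's descendants per capita at each generation.
At generation 1 (Kehinde, Ifeoma, Morounke, Temitope) there are 4 shares of (1)/4 = 1/4 each.
Living: Ifeoma and Temitope — each takes 1/4.
Deceased: Kehinde and Morounke. Their combined 1/2 is pooled and carried to generation 2.
At generation 2 (Lanre, Uzoma, Gbenga) there are 3 shares of (1/2)/3 = 1/6 each.
Living: Lanre, Uzoma, and Gbenga — each takes 1/6.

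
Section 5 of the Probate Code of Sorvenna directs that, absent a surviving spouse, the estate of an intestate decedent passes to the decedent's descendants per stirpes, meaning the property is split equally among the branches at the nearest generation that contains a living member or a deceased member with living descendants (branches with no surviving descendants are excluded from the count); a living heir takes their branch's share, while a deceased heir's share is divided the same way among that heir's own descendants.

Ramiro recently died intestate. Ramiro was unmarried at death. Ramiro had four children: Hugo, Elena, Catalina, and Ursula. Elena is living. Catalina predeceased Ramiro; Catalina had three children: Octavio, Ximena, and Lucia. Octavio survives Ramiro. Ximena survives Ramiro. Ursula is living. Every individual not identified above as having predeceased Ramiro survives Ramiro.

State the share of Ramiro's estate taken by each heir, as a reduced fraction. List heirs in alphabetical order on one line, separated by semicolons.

Elena 1/4; Hugo 1/4; Lucia 1/12; Octavio 1/12; Ursula 1/4; Ximena 1/12

There is no surviving spouse, so the entire estate passes to Ramiro's descendants per stirpes.
The estate is divided into 4 equal shares of 1/4 among Hugo, Elena, Catalina, Ursula.
Hugo is living and takes 1/4.
Elena is living and takes 1/4.
Catalina predeceased; the 1/4 allotted to Catalina's branch passes to Catalina's issue by representation.
The 1/4 is divided into 3 equal shares of 1/12 among Octavio, Ximena, Lucia.
Octavio is living and takes 1/12.
Ximena is living and takes 1/12.
Lucia is living and takes 1/12.
Ursula is living and takes 1/4.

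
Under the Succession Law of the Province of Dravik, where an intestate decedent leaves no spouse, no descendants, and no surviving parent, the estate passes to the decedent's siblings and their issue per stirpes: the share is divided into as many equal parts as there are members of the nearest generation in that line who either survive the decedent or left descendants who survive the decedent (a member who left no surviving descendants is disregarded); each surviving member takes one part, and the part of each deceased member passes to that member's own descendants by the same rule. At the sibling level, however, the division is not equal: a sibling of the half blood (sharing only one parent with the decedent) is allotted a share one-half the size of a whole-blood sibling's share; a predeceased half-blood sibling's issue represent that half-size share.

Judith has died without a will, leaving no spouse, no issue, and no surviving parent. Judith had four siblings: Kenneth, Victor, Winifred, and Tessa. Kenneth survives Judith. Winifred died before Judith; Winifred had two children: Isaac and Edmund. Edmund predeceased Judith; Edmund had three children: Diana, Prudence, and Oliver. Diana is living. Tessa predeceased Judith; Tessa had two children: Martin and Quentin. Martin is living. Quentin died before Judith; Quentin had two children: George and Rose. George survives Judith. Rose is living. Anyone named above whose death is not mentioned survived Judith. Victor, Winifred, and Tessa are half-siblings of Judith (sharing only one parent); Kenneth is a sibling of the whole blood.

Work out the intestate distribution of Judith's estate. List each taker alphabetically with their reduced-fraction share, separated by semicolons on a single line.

Diana 1/30; George 1/20; Isaac 1/10; Kenneth 2/5; Martin 1/10; Oliver 1/30; Prudence 1/30; Rose 1/20; Victor 1/5

No spouse, descendants, or parent survives, so the estate passes to Judith's siblings per stirpes.
Half-blood siblings count for one-half the weight of whole-blood siblings at the initial division.
Dividing 1 in proportion to weights (total weight 5/2): Kenneth (weight 1) → 2/5; Victor (weight 1/2) → 1/5; Winifred (weight 1/2) → 1/5; Tessa (weight 1/2) → 1/5.
Kenneth is living and takes 2/5.
Victor is living and takes 1/5.
Winifred predeceased; the 1/5 allotted to Winifred's branch passes to Winifred's issue by representation.
The 1/5 is divided into 2 equal shares of 1/10 among Isaac, Edmund.
Isaac is living and takes 1/10.
Edmund predeceased; the 1/10 allotted to Edmund's branch passes to Edmund's issue by representation.
The 1/10 is divided into 3 equal shares of 1/30 among Diana, Prudence, Oliver.
Diana is living and takes 1/30.
Prudence is living and takes 1/30.
Oliver is living and takes 1/30.
Tessa predeceased; the 1/5 allotted to Tessa's branch passes to Tessa's issue by representation.
The 1/5 is divided into 2 equal shares of 1/10 among Martin, Quentin.
Martin is living and takes 1/10.
Quentin predeceased; the 1/10 allotted to Quentin's branch passes to Quentin's issue by representation.
The 1/10 is divided into 2 equal shares of 1/20 among George, Rose.
George is living and takes 1/20.
Rose is living and takes 1/20.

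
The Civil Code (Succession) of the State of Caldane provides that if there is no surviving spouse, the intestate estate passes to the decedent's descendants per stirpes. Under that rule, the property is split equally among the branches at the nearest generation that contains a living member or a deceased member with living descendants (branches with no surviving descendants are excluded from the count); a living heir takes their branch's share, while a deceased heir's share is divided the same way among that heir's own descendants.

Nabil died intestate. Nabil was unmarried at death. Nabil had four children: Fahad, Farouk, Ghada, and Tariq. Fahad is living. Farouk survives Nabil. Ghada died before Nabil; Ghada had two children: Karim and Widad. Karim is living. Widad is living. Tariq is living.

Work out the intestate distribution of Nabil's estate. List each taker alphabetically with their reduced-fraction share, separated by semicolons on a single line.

Fahad 1/4; Farouk 1/4; Karim 1/8; Tariq 1/4; Widad 1/8

There is no surviving spouse, so the entire estate passes to Nabil's descendants per stirpes.
The estate is divided into 4 equal shares of 1/4 among Fahad, Farouk, Ghada, Tariq.
Fahad is living and takes 1/4.
Farouk is living and takes 1/4.
Ghada predeceased; the 1/4 allotted to Ghada's branch passes to Ghada's issue by representation.
The 1/4 is divided into 2 equal shares of 1/8 among Karim, Widad.
Karim is living and takes 1/8.
Widad is living and takes 1/8.
Tariq is living and takes 1/4.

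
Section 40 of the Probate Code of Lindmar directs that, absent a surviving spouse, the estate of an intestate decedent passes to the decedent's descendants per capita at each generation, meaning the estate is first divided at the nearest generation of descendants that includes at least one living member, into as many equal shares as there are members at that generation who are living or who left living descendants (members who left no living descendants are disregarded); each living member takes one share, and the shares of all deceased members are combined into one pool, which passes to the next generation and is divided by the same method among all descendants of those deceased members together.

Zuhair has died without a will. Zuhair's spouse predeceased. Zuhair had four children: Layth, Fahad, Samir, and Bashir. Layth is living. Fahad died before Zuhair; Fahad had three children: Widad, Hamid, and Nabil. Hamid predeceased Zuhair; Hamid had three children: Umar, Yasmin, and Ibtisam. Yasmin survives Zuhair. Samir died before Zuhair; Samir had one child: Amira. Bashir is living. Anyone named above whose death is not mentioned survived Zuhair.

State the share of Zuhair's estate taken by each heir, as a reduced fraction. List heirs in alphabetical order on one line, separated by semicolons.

There is no surviving spouse, so the entire estate passes to Zuhair's descendants per capita at each generation.
At generation 1 (Layth, Fahad, Samir, Bashir) there are 4 shares of (1)/4 = 1/4 each.
Living: Layth and Bashir — each takes 1/4.
Deceased: Fahad and Samir. Their combined 1/2 is pooled and carried to generation 2.
At generation 2 (Widad, Hamid, Nabil, Amira) there are 4 shares of (1/2)/4 = 1/8 each.
Living: Widad, Nabil, and Amira — each takes 1/8.
Deceased: Hamid. That 1/8 share is carried to generation 3.
At generation 3 (Umar, Yasmin, Ibtisam) there are 3 shares of (1/8)/3 = 1/24 each.
Living: Umar, Yasmin, and Ibtisam — each takes 1/24.

Amira 1/8; Bashir 1/4; Ibtisam 1/24; Layth 1/4; Nabil 1/8; Umar 1/24; Widad 1/8; Yasmin 1/24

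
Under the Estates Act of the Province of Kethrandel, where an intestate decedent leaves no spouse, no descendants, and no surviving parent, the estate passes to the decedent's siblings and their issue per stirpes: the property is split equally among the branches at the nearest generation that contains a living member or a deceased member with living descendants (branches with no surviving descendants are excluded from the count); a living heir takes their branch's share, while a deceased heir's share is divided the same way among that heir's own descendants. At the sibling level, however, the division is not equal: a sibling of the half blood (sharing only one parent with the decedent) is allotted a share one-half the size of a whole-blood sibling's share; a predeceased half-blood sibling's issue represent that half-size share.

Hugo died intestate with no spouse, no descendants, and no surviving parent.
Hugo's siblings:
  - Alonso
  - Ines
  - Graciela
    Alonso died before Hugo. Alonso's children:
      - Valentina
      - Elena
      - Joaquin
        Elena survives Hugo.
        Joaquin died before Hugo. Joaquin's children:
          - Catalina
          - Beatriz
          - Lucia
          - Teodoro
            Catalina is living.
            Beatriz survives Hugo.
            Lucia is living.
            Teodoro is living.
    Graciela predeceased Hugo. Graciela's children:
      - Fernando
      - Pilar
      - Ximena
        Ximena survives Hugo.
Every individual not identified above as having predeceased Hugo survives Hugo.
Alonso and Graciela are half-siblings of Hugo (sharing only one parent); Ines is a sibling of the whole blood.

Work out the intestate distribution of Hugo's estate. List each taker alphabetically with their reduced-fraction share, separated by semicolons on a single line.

No spouse, descendants, or parent survives, so the estate passes to Hugo's siblings per stirpes.
Half-blood siblings count for one-half the weight of whole-blood siblings at the initial division.
Dividing 1 in proportion to weights (total weight 2): Alonso (weight 1/2) → 1/4; Ines (weight 1) → 1/2; Graciela (weight 1/2) → 1/4.
Alonso predeceased; the 1/4 allotted to Alonso's branch passes to Alonso's issue by representation.
The 1/4 is divided into 3 equal shares of 1/12 among Valentina, Elena, Joaquin.
Valentina is living and takes 1/12.
Elena is living and takes 1/12.
Joaquin predeceased; the 1/12 allotted to Joaquin's branch passes to Joaquin's issue by representation.
The 1/12 is divided into 4 equal shares of 1/48 among Catalina, Beatriz, Lucia, Teodoro.
Catalina is living and takes 1/48.
Beatriz is living and takes 1/48.
Lucia is living and takes 1/48.
Teodoro is living and takes 1/48.
Ines is living and takes 1/2.
Graciela predeceased; the 1/4 allotted to Graciela's branch passes to Graciela's issue by representation.
The 1/4 is divided into 3 equal shares of 1/12 among Fernando, Pilar, Ximena.
Fernando is living and takes 1/12.
Pilar is living and takes 1/12.
Ximena is living and takes 1/12.

Beatriz 1/48; Catalina 1/48; Elena 1/12; Fernando 1/12; Ines 1/2; Lucia 1/48; Pilar 1/12; Teodoro 1/48; Valentina 1/12; Ximena 1/12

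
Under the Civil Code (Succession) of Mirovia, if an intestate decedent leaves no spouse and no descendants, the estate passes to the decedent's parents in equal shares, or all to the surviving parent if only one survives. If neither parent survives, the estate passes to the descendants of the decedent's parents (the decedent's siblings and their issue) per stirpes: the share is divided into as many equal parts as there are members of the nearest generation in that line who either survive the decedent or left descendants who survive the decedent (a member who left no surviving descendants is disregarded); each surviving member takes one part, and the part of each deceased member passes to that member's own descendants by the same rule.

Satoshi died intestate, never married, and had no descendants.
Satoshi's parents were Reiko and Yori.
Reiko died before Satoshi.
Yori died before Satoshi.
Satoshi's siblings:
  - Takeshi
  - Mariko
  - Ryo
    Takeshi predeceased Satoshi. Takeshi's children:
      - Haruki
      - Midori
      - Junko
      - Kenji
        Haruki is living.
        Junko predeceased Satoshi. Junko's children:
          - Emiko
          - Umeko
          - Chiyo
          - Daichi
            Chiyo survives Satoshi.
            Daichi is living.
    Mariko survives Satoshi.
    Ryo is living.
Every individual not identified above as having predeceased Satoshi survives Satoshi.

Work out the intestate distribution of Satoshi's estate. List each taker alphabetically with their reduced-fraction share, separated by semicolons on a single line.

Chiyo 1/48; Daichi 1/48; Emiko 1/48; Haruki 1/12; Kenji 1/12; Mariko 1/3; Midori 1/12; Ryo 1/3; Umeko 1/48

Neither parent survives and there are no descendants, so the estate passes to Satoshi's siblings and their issue per stirpes.
The estate is divided into 3 equal shares of 1/3 among Takeshi, Mariko, Ryo.
Takeshi predeceased; the 1/3 allotted to Takeshi's branch passes to Takeshi's issue by representation.
The 1/3 is divided into 4 equal shares of 1/12 among Haruki, Midori, Junko, Kenji.
Haruki is living and takes 1/12.
Midori is living and takes 1/12.
Junko predeceased; the 1/12 allotted to Junko's branch passes to Junko's issue by representation.
The 1/12 is divided into 4 equal shares of 1/48 among Emiko, Umeko, Chiyo, Daichi.
Emiko is living and takes 1/48.
Umeko is living and takes 1/48.
Chiyo is living and takes 1/48.
Daichi is living and takes 1/48.
Kenji is living and takes 1/12.
Mariko is living and takes 1/3.
Ryo is living and takes 1/3.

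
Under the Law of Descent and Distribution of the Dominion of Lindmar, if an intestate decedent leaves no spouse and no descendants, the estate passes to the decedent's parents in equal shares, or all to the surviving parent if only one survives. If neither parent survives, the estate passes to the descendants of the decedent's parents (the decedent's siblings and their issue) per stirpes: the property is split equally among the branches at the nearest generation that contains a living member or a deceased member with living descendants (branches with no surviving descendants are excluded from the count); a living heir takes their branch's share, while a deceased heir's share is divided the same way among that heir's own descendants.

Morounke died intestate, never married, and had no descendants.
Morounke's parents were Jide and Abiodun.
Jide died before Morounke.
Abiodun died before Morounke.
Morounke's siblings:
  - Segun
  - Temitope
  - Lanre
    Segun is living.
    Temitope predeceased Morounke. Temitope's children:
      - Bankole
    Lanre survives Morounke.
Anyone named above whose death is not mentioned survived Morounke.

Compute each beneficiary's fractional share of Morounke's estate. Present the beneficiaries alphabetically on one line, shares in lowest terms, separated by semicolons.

Neither parent survives and there are no descendants, so the estate passes to Morounke's siblings and their issue per stirpes.
The estate is divided into 3 equal shares of 1/3 among Segun, Temitope, Lanre.
Segun is living and takes 1/3.
Temitope predeceased; the 1/3 allotted to Temitope's branch passes to Temitope's issue by representation.
Bankole is the sole taker at this level and receives the full 1/3.
Lanre is living and takes 1/3.

Bankole 1/3; Lanre 1/3; Segun 1/3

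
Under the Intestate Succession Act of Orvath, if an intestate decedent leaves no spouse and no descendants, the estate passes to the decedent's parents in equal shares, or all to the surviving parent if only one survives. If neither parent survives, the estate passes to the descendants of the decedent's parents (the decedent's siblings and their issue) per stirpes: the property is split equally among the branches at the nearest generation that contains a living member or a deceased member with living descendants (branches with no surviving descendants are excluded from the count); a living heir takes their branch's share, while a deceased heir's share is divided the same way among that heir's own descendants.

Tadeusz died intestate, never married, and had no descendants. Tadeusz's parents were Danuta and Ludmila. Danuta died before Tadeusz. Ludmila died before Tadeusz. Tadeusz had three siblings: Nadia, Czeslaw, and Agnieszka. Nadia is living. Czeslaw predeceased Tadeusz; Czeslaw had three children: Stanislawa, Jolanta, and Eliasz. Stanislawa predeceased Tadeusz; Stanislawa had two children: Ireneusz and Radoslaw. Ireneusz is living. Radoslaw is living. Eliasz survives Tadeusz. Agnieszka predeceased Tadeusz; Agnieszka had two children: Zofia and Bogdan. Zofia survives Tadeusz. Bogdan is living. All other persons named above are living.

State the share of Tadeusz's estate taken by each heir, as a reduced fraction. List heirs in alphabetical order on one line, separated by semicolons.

Neither parent survives and there are no descendants, so the estate passes to Tadeusz's siblings and their issue per stirpes.
The estate is divided into 3 equal shares of 1/3 among Nadia, Czeslaw, Agnieszka.
Nadia is living and takes 1/3.
Czeslaw predeceased; the 1/3 allotted to Czeslaw's branch passes to Czeslaw's issue by representation.
The 1/3 is divided into 3 equal shares of 1/9 among Stanislawa, Jolanta, Eliasz.
Stanislawa predeceased; the 1/9 allotted to Stanislawa's branch passes to Stanislawa's issue by representation.
The 1/9 is divided into 2 equal shares of 1/18 among Ireneusz, Radoslaw.
Ireneusz is living and takes 1/18.
Radoslaw is living and takes 1/18.
Jolanta is living and takes 1/9.
Eliasz is living and takes 1/9.
Agnieszka predeceased; the 1/3 allotted to Agnieszka's branch passes to Agnieszka's issue by representation.
The 1/3 is divided into 2 equal shares of 1/6 among Zofia, Bogdan.
Zofia is living and takes 1/6.
Bogdan is living and takes 1/6.

Bogdan 1/6; Eliasz 1/9; Ireneusz 1/18; Jolanta 1/9; Nadia 1/3; Radoslaw 1/18; Zofia 1/6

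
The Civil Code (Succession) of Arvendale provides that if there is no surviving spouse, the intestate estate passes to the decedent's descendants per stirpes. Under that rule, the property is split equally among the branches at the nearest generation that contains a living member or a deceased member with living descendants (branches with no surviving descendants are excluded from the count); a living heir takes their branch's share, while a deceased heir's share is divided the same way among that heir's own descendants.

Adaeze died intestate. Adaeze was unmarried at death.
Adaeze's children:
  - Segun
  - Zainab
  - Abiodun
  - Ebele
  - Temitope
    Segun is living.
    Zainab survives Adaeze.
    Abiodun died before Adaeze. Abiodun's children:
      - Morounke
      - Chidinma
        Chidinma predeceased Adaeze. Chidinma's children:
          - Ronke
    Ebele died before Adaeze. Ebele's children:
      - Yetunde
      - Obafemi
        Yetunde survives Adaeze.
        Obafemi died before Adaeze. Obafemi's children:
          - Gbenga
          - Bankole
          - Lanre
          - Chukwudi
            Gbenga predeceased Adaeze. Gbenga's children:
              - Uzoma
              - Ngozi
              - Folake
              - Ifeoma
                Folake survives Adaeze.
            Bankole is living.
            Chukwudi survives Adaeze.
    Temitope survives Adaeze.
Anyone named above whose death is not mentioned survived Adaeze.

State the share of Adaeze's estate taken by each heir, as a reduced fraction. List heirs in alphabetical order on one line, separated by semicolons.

There is no surviving spouse, so the entire estate passes to Adaeze's descendants per stirpes.
The estate is divided into 5 equal shares of 1/5 among Segun, Zainab, Abiodun, Ebele, Temitope.
Segun is living and takes 1/5.
Zainab is living and takes 1/5.
Abiodun predeceased; the 1/5 allotted to Abiodun's branch passes to Abiodun's issue by representation.
The 1/5 is divided into 2 equal shares of 1/10 among Morounke, Chidinma.
Morounke is living and takes 1/10.
Chidinma predeceased; the 1/10 allotted to Chidinma's branch passes to Chidinma's issue by representation.
Ronke is the sole taker at this level and receives the full 1/10.
Ebele predeceased; the 1/5 allotted to Ebele's branch passes to Ebele's issue by representation.
The 1/5 is divided into 2 equal shares of 1/10 among Yetunde, Obafemi.
Yetunde is living and takes 1/10.
Obafemi predeceased; the 1/10 allotted to Obafemi's branch passes to Obafemi's issue by representation.
The 1/10 is divided into 4 equal shares of 1/40 among Gbenga, Bankole, Lanre, Chukwudi.
Gbenga predeceased; the 1/40 allotted to Gbenga's branch passes to Gbenga's issue by representation.
The 1/40 is divided into 4 equal shares of 1/160 among Uzoma, Ngozi, Folake, Ifeoma.
Uzoma is living and takes 1/160.
Ngozi is living and takes 1/160.
Folake is living and takes 1/160.
Ifeoma is living and takes 1/160.
Bankole is living and takes 1/40.
Lanre is living and takes 1/40.
Chukwudi is living and takes 1/40.
Temitope is living and takes 1/5.

Bankole 1/40; Chukwudi 1/40; Folake 1/160; Ifeoma 1/160; Lanre 1/40; Morounke 1/10; Ngozi 1/160; Ronke 1/10; Segun 1/5; Temitope 1/5; Uzoma 1/160; Yetunde 1/10; Zainab 1/5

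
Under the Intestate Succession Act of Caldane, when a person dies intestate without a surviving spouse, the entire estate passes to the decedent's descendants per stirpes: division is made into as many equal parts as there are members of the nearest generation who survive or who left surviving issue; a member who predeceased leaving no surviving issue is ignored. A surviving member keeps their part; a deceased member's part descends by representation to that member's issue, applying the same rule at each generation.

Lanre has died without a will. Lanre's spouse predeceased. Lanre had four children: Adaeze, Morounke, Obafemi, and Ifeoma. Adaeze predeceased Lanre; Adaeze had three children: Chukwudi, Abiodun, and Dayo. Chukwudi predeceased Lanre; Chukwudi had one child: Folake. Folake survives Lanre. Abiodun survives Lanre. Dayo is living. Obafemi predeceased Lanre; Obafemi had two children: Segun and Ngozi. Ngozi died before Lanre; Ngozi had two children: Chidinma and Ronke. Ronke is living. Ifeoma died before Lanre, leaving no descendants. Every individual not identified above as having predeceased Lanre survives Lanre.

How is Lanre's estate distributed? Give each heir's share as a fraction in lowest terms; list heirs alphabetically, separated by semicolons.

There is no surviving spouse, so the entire estate passes to Lanre's descendants per stirpes.
Ifeoma left no surviving issue, so that branch lapses and is disregarded.
The estate is divided into 3 equal shares of 1/3 among Adaeze, Morounke, Obafemi.
Adaeze predeceased; the 1/3 allotted to Adaeze's branch passes to Adaeze's issue by representation.
The 1/3 is divided into 3 equal shares of 1/9 among Chukwudi, Abiodun, Dayo.
Chukwudi predeceased; the 1/9 allotted to Chukwudi's branch passes to Chukwudi's issue by representation.
Folake is the sole taker at this level and receives the full 1/9.
Abiodun is living and takes 1/9.
Dayo is living and takes 1/9.
Morounke is living and takes 1/3.
Obafemi predeceased; the 1/3 allotted to Obafemi's branch passes to Obafemi's issue by representation.
The 1/3 is divided into 2 equal shares of 1/6 among Segun, Ngozi.
Segun is living and takes 1/6.
Ngozi predeceased; the 1/6 allotted to Ngozi's branch passes to Ngozi's issue by representation.
The 1/6 is divided into 2 equal shares of 1/12 among Chidinma, Ronke.
Chidinma is living and takes 1/12.
Ronke is living and takes 1/12.

Abiodun 1/9; Chidinma 1/12; Dayo 1/9; Folake 1/9; Morounke 1/3; Ronke 1/12; Segun 1/6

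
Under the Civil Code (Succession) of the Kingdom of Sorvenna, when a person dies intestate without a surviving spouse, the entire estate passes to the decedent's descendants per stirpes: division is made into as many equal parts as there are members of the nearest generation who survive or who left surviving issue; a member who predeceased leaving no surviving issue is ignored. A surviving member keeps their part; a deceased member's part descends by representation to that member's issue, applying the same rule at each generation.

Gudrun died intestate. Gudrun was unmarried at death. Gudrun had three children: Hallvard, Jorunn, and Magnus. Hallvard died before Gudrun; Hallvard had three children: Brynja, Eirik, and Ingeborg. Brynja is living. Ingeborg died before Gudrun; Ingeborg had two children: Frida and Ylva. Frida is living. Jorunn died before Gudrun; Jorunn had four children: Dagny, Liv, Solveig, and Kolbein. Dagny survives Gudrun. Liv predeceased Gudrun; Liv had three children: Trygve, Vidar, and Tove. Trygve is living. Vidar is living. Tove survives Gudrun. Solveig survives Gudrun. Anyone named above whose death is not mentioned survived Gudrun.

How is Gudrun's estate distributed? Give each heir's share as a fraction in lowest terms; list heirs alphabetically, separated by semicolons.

There is no surviving spouse, so the entire estate passes to Gudrun's descendants per stirpes.
The estate is divided into 3 equal shares of 1/3 among Hallvard, Jorunn, Magnus.
Hallvard predeceased; the 1/3 allotted to Hallvard's branch passes to Hallvard's issue by representation.
The 1/3 is divided into 3 equal shares of 1/9 among Brynja, Eirik, Ingeborg.
Brynja is living and takes 1/9.
Eirik is living and takes 1/9.
Ingeborg predeceased; the 1/9 allotted to Ingeborg's branch passes to Ingeborg's issue by representation.
The 1/9 is divided into 2 equal shares of 1/18 among Frida, Ylva.
Frida is living and takes 1/18.
Ylva is living and takes 1/18.
Jorunn predeceased; the 1/3 allotted to Jorunn's branch passes to Jorunn's issue by representation.
The 1/3 is divided into 4 equal shares of 1/12 among Dagny, Liv, Solveig, Kolbein.
Dagny is living and takes 1/12.
Liv predeceased; the 1/12 allotted to Liv's branch passes to Liv's issue by representation.
The 1/12 is divided into 3 equal shares of 1/36 among Trygve, Vidar, Tove.
Trygve is living and takes 1/36.
Vidar is living and takes 1/36.
Tove is living and takes 1/36.
Solveig is living and takes 1/12.
Kolbein is living and takes 1/12.
Magnus is living and takes 1/3.

Brynja 1/9; Dagny 1/12; Eirik 1/9; Frida 1/18; Kolbein 1/12; Magnus 1/3; Solveig 1/12; Tove 1/36; Trygve 1/36; Vidar 1/36; Ylva 1/18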